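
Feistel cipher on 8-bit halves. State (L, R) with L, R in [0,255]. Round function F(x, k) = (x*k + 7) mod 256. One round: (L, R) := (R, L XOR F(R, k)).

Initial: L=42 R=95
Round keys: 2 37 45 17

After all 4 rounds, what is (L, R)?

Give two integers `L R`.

Answer: 255 59

Derivation:
Round 1 (k=2): L=95 R=239
Round 2 (k=37): L=239 R=205
Round 3 (k=45): L=205 R=255
Round 4 (k=17): L=255 R=59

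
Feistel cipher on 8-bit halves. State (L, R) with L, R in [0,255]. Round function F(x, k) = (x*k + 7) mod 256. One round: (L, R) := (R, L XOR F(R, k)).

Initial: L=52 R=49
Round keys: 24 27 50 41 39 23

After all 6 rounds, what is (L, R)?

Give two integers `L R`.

Round 1 (k=24): L=49 R=171
Round 2 (k=27): L=171 R=33
Round 3 (k=50): L=33 R=210
Round 4 (k=41): L=210 R=136
Round 5 (k=39): L=136 R=109
Round 6 (k=23): L=109 R=90

Answer: 109 90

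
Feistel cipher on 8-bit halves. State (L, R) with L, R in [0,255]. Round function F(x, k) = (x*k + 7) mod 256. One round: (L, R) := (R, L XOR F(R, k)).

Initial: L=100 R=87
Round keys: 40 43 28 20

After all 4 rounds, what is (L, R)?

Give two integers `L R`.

Answer: 176 160

Derivation:
Round 1 (k=40): L=87 R=251
Round 2 (k=43): L=251 R=103
Round 3 (k=28): L=103 R=176
Round 4 (k=20): L=176 R=160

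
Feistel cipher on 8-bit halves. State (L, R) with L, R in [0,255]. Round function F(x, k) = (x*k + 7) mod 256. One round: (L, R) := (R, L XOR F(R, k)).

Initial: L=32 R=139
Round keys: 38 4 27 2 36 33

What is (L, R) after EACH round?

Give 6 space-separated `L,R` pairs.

Round 1 (k=38): L=139 R=137
Round 2 (k=4): L=137 R=160
Round 3 (k=27): L=160 R=110
Round 4 (k=2): L=110 R=67
Round 5 (k=36): L=67 R=29
Round 6 (k=33): L=29 R=135

Answer: 139,137 137,160 160,110 110,67 67,29 29,135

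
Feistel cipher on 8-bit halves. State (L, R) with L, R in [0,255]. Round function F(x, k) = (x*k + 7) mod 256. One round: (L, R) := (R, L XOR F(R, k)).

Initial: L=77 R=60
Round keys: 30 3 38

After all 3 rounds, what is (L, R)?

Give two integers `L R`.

Answer: 241 143

Derivation:
Round 1 (k=30): L=60 R=66
Round 2 (k=3): L=66 R=241
Round 3 (k=38): L=241 R=143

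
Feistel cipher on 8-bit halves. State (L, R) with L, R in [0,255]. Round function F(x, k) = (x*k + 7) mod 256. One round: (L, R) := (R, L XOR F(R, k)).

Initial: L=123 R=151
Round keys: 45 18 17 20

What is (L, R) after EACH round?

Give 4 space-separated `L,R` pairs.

Round 1 (k=45): L=151 R=233
Round 2 (k=18): L=233 R=254
Round 3 (k=17): L=254 R=12
Round 4 (k=20): L=12 R=9

Answer: 151,233 233,254 254,12 12,9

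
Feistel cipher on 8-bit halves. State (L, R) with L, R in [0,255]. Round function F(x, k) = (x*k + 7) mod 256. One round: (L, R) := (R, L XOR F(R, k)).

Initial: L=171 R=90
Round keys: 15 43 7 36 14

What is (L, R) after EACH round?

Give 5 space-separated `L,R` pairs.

Round 1 (k=15): L=90 R=230
Round 2 (k=43): L=230 R=243
Round 3 (k=7): L=243 R=74
Round 4 (k=36): L=74 R=156
Round 5 (k=14): L=156 R=197

Answer: 90,230 230,243 243,74 74,156 156,197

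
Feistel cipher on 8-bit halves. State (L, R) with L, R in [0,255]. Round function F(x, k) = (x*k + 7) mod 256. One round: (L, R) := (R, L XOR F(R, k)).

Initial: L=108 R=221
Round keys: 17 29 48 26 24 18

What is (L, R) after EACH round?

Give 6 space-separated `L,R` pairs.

Round 1 (k=17): L=221 R=216
Round 2 (k=29): L=216 R=162
Round 3 (k=48): L=162 R=191
Round 4 (k=26): L=191 R=207
Round 5 (k=24): L=207 R=208
Round 6 (k=18): L=208 R=104

Answer: 221,216 216,162 162,191 191,207 207,208 208,104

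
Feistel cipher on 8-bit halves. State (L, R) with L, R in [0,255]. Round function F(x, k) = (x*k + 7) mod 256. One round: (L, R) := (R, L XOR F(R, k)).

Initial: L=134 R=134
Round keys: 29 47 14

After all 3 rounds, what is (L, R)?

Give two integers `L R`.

Answer: 98 208

Derivation:
Round 1 (k=29): L=134 R=179
Round 2 (k=47): L=179 R=98
Round 3 (k=14): L=98 R=208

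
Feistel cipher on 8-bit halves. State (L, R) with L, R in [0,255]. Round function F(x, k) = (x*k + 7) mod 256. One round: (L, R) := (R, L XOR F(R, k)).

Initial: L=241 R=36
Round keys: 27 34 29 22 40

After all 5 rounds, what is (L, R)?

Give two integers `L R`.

Answer: 248 63

Derivation:
Round 1 (k=27): L=36 R=34
Round 2 (k=34): L=34 R=175
Round 3 (k=29): L=175 R=248
Round 4 (k=22): L=248 R=248
Round 5 (k=40): L=248 R=63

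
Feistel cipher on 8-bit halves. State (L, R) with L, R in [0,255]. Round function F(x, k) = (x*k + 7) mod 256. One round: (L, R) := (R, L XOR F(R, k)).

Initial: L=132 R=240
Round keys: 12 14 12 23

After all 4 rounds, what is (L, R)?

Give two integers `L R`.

Round 1 (k=12): L=240 R=195
Round 2 (k=14): L=195 R=65
Round 3 (k=12): L=65 R=208
Round 4 (k=23): L=208 R=246

Answer: 208 246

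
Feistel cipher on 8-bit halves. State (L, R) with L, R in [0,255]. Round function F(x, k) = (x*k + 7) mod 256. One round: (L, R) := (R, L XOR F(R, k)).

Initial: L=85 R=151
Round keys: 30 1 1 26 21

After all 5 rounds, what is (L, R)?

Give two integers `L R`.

Round 1 (k=30): L=151 R=236
Round 2 (k=1): L=236 R=100
Round 3 (k=1): L=100 R=135
Round 4 (k=26): L=135 R=217
Round 5 (k=21): L=217 R=83

Answer: 217 83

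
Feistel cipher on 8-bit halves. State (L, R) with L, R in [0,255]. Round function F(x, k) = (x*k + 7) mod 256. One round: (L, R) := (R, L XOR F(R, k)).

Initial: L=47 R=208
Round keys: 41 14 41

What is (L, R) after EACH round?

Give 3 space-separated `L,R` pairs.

Round 1 (k=41): L=208 R=120
Round 2 (k=14): L=120 R=71
Round 3 (k=41): L=71 R=30

Answer: 208,120 120,71 71,30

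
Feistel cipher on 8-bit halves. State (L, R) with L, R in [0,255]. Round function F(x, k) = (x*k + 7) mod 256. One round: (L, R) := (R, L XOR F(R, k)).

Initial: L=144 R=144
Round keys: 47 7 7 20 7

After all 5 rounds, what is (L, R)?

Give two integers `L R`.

Round 1 (k=47): L=144 R=231
Round 2 (k=7): L=231 R=200
Round 3 (k=7): L=200 R=152
Round 4 (k=20): L=152 R=47
Round 5 (k=7): L=47 R=200

Answer: 47 200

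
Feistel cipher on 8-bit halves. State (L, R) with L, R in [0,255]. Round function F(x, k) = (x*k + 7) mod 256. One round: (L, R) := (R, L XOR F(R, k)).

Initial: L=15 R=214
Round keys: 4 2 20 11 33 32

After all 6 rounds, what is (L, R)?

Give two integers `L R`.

Answer: 19 22

Derivation:
Round 1 (k=4): L=214 R=80
Round 2 (k=2): L=80 R=113
Round 3 (k=20): L=113 R=139
Round 4 (k=11): L=139 R=113
Round 5 (k=33): L=113 R=19
Round 6 (k=32): L=19 R=22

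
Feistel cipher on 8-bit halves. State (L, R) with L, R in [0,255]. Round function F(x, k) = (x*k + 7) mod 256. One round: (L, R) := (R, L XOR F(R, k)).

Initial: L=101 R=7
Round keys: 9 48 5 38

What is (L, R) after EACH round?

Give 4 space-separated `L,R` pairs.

Round 1 (k=9): L=7 R=35
Round 2 (k=48): L=35 R=144
Round 3 (k=5): L=144 R=244
Round 4 (k=38): L=244 R=175

Answer: 7,35 35,144 144,244 244,175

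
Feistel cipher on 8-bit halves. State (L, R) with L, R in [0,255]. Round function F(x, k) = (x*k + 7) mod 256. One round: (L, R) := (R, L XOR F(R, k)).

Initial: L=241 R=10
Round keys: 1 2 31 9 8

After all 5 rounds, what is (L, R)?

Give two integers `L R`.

Answer: 220 221

Derivation:
Round 1 (k=1): L=10 R=224
Round 2 (k=2): L=224 R=205
Round 3 (k=31): L=205 R=58
Round 4 (k=9): L=58 R=220
Round 5 (k=8): L=220 R=221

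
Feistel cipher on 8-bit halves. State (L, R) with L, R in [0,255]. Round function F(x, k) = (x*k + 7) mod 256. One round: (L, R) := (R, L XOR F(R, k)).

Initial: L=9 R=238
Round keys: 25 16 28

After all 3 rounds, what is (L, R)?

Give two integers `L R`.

Round 1 (k=25): L=238 R=76
Round 2 (k=16): L=76 R=41
Round 3 (k=28): L=41 R=207

Answer: 41 207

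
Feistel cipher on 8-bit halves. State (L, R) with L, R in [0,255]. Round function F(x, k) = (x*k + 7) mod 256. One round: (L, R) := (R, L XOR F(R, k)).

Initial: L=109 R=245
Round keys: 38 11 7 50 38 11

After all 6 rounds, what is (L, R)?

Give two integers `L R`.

Round 1 (k=38): L=245 R=8
Round 2 (k=11): L=8 R=170
Round 3 (k=7): L=170 R=165
Round 4 (k=50): L=165 R=235
Round 5 (k=38): L=235 R=76
Round 6 (k=11): L=76 R=160

Answer: 76 160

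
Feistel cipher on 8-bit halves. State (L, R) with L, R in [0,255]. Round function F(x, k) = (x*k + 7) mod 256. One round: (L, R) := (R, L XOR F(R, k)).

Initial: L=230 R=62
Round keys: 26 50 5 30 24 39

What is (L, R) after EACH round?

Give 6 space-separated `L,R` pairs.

Round 1 (k=26): L=62 R=181
Round 2 (k=50): L=181 R=95
Round 3 (k=5): L=95 R=87
Round 4 (k=30): L=87 R=102
Round 5 (k=24): L=102 R=192
Round 6 (k=39): L=192 R=33

Answer: 62,181 181,95 95,87 87,102 102,192 192,33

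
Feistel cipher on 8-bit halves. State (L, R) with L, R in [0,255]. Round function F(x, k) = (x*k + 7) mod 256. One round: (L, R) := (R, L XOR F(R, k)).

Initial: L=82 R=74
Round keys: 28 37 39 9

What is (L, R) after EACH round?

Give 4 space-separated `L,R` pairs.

Answer: 74,77 77,98 98,184 184,29

Derivation:
Round 1 (k=28): L=74 R=77
Round 2 (k=37): L=77 R=98
Round 3 (k=39): L=98 R=184
Round 4 (k=9): L=184 R=29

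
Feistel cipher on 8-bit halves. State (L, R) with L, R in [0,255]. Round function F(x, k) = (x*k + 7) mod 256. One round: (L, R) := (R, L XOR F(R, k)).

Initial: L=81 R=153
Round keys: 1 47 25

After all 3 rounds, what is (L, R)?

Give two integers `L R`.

Answer: 223 63

Derivation:
Round 1 (k=1): L=153 R=241
Round 2 (k=47): L=241 R=223
Round 3 (k=25): L=223 R=63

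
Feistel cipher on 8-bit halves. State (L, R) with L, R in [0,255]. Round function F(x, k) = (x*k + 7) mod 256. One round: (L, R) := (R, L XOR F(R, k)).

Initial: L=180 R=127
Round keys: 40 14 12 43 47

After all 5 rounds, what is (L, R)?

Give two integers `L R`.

Answer: 45 78

Derivation:
Round 1 (k=40): L=127 R=107
Round 2 (k=14): L=107 R=158
Round 3 (k=12): L=158 R=4
Round 4 (k=43): L=4 R=45
Round 5 (k=47): L=45 R=78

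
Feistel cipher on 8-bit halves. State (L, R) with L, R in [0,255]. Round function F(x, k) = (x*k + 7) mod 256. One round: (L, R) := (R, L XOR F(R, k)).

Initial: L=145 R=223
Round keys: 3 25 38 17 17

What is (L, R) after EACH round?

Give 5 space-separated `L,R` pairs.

Round 1 (k=3): L=223 R=53
Round 2 (k=25): L=53 R=235
Round 3 (k=38): L=235 R=220
Round 4 (k=17): L=220 R=72
Round 5 (k=17): L=72 R=19

Answer: 223,53 53,235 235,220 220,72 72,19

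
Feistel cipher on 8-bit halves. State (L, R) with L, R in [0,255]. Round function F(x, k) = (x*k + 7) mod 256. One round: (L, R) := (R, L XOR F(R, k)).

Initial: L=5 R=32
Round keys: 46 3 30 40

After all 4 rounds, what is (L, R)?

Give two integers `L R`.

Answer: 15 50

Derivation:
Round 1 (k=46): L=32 R=194
Round 2 (k=3): L=194 R=109
Round 3 (k=30): L=109 R=15
Round 4 (k=40): L=15 R=50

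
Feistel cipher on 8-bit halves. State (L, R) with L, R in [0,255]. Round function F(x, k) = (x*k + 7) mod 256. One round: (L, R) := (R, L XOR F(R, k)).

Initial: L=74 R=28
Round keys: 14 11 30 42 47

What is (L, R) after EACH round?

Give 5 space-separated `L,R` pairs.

Round 1 (k=14): L=28 R=197
Round 2 (k=11): L=197 R=98
Round 3 (k=30): L=98 R=70
Round 4 (k=42): L=70 R=225
Round 5 (k=47): L=225 R=16

Answer: 28,197 197,98 98,70 70,225 225,16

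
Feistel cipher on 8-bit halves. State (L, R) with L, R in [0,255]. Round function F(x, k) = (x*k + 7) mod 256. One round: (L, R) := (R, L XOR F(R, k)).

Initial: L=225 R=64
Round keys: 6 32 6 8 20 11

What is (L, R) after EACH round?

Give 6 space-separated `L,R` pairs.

Answer: 64,102 102,135 135,87 87,56 56,48 48,47

Derivation:
Round 1 (k=6): L=64 R=102
Round 2 (k=32): L=102 R=135
Round 3 (k=6): L=135 R=87
Round 4 (k=8): L=87 R=56
Round 5 (k=20): L=56 R=48
Round 6 (k=11): L=48 R=47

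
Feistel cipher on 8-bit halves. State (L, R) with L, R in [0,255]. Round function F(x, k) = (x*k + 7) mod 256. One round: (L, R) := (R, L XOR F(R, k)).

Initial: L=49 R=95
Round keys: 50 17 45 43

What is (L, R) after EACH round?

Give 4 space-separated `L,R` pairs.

Answer: 95,164 164,180 180,15 15,56

Derivation:
Round 1 (k=50): L=95 R=164
Round 2 (k=17): L=164 R=180
Round 3 (k=45): L=180 R=15
Round 4 (k=43): L=15 R=56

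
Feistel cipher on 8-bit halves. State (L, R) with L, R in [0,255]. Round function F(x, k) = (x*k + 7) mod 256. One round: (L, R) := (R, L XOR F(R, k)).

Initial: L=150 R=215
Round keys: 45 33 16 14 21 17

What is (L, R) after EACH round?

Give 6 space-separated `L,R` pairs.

Round 1 (k=45): L=215 R=68
Round 2 (k=33): L=68 R=28
Round 3 (k=16): L=28 R=131
Round 4 (k=14): L=131 R=45
Round 5 (k=21): L=45 R=59
Round 6 (k=17): L=59 R=223

Answer: 215,68 68,28 28,131 131,45 45,59 59,223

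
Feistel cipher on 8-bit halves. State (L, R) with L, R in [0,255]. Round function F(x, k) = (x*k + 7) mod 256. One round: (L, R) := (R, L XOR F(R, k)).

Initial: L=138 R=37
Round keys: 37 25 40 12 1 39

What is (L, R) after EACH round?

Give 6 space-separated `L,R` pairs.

Round 1 (k=37): L=37 R=234
Round 2 (k=25): L=234 R=196
Round 3 (k=40): L=196 R=77
Round 4 (k=12): L=77 R=103
Round 5 (k=1): L=103 R=35
Round 6 (k=39): L=35 R=59

Answer: 37,234 234,196 196,77 77,103 103,35 35,59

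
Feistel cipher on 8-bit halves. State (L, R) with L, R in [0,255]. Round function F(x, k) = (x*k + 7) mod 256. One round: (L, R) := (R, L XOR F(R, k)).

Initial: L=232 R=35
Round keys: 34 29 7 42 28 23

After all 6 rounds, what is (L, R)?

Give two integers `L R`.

Round 1 (k=34): L=35 R=69
Round 2 (k=29): L=69 R=251
Round 3 (k=7): L=251 R=161
Round 4 (k=42): L=161 R=138
Round 5 (k=28): L=138 R=190
Round 6 (k=23): L=190 R=147

Answer: 190 147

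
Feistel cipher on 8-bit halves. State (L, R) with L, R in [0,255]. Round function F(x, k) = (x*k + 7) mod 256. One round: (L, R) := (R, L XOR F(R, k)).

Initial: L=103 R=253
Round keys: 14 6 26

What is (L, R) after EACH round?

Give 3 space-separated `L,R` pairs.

Answer: 253,186 186,158 158,169

Derivation:
Round 1 (k=14): L=253 R=186
Round 2 (k=6): L=186 R=158
Round 3 (k=26): L=158 R=169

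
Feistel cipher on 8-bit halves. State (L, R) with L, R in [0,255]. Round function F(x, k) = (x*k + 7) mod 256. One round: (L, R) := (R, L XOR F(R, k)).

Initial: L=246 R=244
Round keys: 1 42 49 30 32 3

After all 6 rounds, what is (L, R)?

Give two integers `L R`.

Round 1 (k=1): L=244 R=13
Round 2 (k=42): L=13 R=221
Round 3 (k=49): L=221 R=89
Round 4 (k=30): L=89 R=168
Round 5 (k=32): L=168 R=94
Round 6 (k=3): L=94 R=137

Answer: 94 137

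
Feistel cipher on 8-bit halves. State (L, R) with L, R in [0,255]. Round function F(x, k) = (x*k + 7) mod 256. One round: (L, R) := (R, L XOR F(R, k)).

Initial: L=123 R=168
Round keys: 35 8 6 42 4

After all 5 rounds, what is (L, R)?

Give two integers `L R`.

Round 1 (k=35): L=168 R=132
Round 2 (k=8): L=132 R=143
Round 3 (k=6): L=143 R=229
Round 4 (k=42): L=229 R=22
Round 5 (k=4): L=22 R=186

Answer: 22 186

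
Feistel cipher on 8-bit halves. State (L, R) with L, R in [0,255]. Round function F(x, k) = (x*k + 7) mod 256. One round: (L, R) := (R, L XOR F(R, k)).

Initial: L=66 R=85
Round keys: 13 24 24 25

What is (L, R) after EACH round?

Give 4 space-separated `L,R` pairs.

Answer: 85,26 26,34 34,45 45,78

Derivation:
Round 1 (k=13): L=85 R=26
Round 2 (k=24): L=26 R=34
Round 3 (k=24): L=34 R=45
Round 4 (k=25): L=45 R=78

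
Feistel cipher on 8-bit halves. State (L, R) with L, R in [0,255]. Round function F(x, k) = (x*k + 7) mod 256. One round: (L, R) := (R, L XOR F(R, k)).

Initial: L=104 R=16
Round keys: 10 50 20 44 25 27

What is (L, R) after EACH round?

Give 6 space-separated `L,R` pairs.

Round 1 (k=10): L=16 R=207
Round 2 (k=50): L=207 R=101
Round 3 (k=20): L=101 R=36
Round 4 (k=44): L=36 R=82
Round 5 (k=25): L=82 R=45
Round 6 (k=27): L=45 R=148

Answer: 16,207 207,101 101,36 36,82 82,45 45,148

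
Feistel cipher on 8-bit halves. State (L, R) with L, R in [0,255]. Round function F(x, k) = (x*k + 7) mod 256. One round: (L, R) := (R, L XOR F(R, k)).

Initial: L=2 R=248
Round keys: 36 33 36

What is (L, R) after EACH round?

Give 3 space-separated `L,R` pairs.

Round 1 (k=36): L=248 R=229
Round 2 (k=33): L=229 R=116
Round 3 (k=36): L=116 R=178

Answer: 248,229 229,116 116,178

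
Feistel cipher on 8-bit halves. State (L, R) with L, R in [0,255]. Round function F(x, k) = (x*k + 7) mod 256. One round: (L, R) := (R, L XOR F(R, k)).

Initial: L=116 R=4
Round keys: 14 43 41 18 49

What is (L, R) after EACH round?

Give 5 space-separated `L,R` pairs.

Round 1 (k=14): L=4 R=75
Round 2 (k=43): L=75 R=164
Round 3 (k=41): L=164 R=0
Round 4 (k=18): L=0 R=163
Round 5 (k=49): L=163 R=58

Answer: 4,75 75,164 164,0 0,163 163,58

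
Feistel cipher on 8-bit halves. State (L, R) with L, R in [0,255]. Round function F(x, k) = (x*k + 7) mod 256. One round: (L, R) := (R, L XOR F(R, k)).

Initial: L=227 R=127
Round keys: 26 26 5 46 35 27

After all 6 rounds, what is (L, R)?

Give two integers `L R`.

Round 1 (k=26): L=127 R=14
Round 2 (k=26): L=14 R=12
Round 3 (k=5): L=12 R=77
Round 4 (k=46): L=77 R=209
Round 5 (k=35): L=209 R=215
Round 6 (k=27): L=215 R=101

Answer: 215 101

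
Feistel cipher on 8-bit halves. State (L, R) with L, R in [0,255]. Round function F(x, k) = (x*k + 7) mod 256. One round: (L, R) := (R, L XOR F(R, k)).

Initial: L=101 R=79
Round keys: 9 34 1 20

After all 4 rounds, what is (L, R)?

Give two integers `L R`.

Answer: 82 157

Derivation:
Round 1 (k=9): L=79 R=171
Round 2 (k=34): L=171 R=242
Round 3 (k=1): L=242 R=82
Round 4 (k=20): L=82 R=157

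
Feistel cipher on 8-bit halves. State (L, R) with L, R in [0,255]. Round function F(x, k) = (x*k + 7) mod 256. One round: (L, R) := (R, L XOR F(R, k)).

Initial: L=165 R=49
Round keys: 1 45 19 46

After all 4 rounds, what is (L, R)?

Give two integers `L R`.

Answer: 87 56

Derivation:
Round 1 (k=1): L=49 R=157
Round 2 (k=45): L=157 R=145
Round 3 (k=19): L=145 R=87
Round 4 (k=46): L=87 R=56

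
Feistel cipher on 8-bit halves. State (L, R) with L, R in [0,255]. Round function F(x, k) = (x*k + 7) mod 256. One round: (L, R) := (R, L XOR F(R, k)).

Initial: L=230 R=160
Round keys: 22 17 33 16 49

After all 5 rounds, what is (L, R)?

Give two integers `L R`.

Round 1 (k=22): L=160 R=33
Round 2 (k=17): L=33 R=152
Round 3 (k=33): L=152 R=190
Round 4 (k=16): L=190 R=127
Round 5 (k=49): L=127 R=232

Answer: 127 232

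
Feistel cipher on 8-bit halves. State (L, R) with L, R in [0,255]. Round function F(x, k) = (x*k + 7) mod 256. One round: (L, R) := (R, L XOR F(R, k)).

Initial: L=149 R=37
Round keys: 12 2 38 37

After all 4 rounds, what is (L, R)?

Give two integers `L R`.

Round 1 (k=12): L=37 R=86
Round 2 (k=2): L=86 R=150
Round 3 (k=38): L=150 R=29
Round 4 (k=37): L=29 R=174

Answer: 29 174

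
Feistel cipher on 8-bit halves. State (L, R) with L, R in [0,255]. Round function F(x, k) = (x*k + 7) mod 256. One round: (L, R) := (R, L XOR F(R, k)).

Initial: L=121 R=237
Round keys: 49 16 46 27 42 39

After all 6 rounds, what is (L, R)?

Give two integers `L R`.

Round 1 (k=49): L=237 R=29
Round 2 (k=16): L=29 R=58
Round 3 (k=46): L=58 R=110
Round 4 (k=27): L=110 R=155
Round 5 (k=42): L=155 R=27
Round 6 (k=39): L=27 R=191

Answer: 27 191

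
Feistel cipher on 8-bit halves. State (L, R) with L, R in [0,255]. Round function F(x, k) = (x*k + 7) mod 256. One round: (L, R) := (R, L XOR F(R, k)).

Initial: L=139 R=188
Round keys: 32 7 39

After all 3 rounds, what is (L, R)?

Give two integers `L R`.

Answer: 231 52

Derivation:
Round 1 (k=32): L=188 R=12
Round 2 (k=7): L=12 R=231
Round 3 (k=39): L=231 R=52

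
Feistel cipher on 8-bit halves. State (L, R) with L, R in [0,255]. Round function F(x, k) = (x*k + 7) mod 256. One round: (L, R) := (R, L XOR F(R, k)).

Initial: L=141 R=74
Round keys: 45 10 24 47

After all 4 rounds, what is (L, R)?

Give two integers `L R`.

Answer: 251 121

Derivation:
Round 1 (k=45): L=74 R=132
Round 2 (k=10): L=132 R=101
Round 3 (k=24): L=101 R=251
Round 4 (k=47): L=251 R=121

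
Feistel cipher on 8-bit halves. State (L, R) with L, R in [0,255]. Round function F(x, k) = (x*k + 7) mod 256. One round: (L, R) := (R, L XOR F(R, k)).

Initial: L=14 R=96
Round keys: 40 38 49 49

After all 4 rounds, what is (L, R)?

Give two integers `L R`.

Round 1 (k=40): L=96 R=9
Round 2 (k=38): L=9 R=61
Round 3 (k=49): L=61 R=189
Round 4 (k=49): L=189 R=9

Answer: 189 9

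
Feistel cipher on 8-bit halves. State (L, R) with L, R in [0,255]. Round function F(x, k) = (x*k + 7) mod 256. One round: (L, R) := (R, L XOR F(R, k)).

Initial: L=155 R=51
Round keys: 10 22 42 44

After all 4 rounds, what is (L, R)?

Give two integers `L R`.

Answer: 9 59

Derivation:
Round 1 (k=10): L=51 R=158
Round 2 (k=22): L=158 R=168
Round 3 (k=42): L=168 R=9
Round 4 (k=44): L=9 R=59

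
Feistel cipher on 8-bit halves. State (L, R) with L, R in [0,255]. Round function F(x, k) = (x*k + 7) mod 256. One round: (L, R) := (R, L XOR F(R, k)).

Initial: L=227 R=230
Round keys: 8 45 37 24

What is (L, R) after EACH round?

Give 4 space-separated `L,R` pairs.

Round 1 (k=8): L=230 R=212
Round 2 (k=45): L=212 R=173
Round 3 (k=37): L=173 R=220
Round 4 (k=24): L=220 R=10

Answer: 230,212 212,173 173,220 220,10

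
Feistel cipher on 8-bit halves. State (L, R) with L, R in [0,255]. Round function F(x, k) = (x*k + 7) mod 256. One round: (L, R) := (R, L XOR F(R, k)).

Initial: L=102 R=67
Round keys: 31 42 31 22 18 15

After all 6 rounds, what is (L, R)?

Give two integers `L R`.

Answer: 252 182

Derivation:
Round 1 (k=31): L=67 R=66
Round 2 (k=42): L=66 R=152
Round 3 (k=31): L=152 R=45
Round 4 (k=22): L=45 R=125
Round 5 (k=18): L=125 R=252
Round 6 (k=15): L=252 R=182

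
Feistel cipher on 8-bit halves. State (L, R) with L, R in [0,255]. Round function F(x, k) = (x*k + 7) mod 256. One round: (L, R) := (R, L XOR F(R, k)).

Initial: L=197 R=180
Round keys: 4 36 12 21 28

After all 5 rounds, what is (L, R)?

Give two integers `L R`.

Answer: 239 242

Derivation:
Round 1 (k=4): L=180 R=18
Round 2 (k=36): L=18 R=59
Round 3 (k=12): L=59 R=217
Round 4 (k=21): L=217 R=239
Round 5 (k=28): L=239 R=242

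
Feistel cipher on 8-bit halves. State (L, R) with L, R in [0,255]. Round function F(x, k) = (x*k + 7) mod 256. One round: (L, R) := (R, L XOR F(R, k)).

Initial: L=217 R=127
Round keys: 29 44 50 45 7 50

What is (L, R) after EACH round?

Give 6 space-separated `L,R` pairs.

Round 1 (k=29): L=127 R=179
Round 2 (k=44): L=179 R=180
Round 3 (k=50): L=180 R=156
Round 4 (k=45): L=156 R=199
Round 5 (k=7): L=199 R=228
Round 6 (k=50): L=228 R=72

Answer: 127,179 179,180 180,156 156,199 199,228 228,72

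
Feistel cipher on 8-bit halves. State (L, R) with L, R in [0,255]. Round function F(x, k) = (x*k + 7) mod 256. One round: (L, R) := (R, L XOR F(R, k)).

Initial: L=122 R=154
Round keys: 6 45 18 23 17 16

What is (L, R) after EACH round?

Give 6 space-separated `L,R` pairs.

Round 1 (k=6): L=154 R=217
Round 2 (k=45): L=217 R=182
Round 3 (k=18): L=182 R=10
Round 4 (k=23): L=10 R=91
Round 5 (k=17): L=91 R=24
Round 6 (k=16): L=24 R=220

Answer: 154,217 217,182 182,10 10,91 91,24 24,220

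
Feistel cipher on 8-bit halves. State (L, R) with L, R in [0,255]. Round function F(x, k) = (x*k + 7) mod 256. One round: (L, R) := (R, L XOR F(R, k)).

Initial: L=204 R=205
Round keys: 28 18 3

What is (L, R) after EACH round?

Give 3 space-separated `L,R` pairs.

Answer: 205,191 191,184 184,144

Derivation:
Round 1 (k=28): L=205 R=191
Round 2 (k=18): L=191 R=184
Round 3 (k=3): L=184 R=144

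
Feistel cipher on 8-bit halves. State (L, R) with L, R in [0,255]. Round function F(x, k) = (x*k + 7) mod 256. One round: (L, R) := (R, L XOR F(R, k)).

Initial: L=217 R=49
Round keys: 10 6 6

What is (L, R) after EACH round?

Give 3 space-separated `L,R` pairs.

Round 1 (k=10): L=49 R=40
Round 2 (k=6): L=40 R=198
Round 3 (k=6): L=198 R=131

Answer: 49,40 40,198 198,131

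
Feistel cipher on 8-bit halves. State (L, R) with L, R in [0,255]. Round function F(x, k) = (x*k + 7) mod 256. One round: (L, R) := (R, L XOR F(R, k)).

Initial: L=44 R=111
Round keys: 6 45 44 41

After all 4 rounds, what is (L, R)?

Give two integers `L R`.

Answer: 86 114

Derivation:
Round 1 (k=6): L=111 R=141
Round 2 (k=45): L=141 R=191
Round 3 (k=44): L=191 R=86
Round 4 (k=41): L=86 R=114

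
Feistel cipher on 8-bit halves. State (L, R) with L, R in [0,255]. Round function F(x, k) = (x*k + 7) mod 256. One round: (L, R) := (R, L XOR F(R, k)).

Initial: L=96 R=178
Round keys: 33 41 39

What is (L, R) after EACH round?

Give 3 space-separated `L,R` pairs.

Round 1 (k=33): L=178 R=153
Round 2 (k=41): L=153 R=58
Round 3 (k=39): L=58 R=68

Answer: 178,153 153,58 58,68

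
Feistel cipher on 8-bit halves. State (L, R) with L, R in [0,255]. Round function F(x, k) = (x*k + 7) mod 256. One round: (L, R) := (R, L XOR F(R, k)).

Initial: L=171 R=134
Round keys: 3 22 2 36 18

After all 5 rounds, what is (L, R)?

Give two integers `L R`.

Answer: 166 48

Derivation:
Round 1 (k=3): L=134 R=50
Round 2 (k=22): L=50 R=213
Round 3 (k=2): L=213 R=131
Round 4 (k=36): L=131 R=166
Round 5 (k=18): L=166 R=48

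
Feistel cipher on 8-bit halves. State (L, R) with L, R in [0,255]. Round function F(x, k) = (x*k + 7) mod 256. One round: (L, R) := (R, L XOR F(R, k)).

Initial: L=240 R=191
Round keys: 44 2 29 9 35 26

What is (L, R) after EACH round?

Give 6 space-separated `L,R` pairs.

Answer: 191,43 43,226 226,138 138,3 3,250 250,104

Derivation:
Round 1 (k=44): L=191 R=43
Round 2 (k=2): L=43 R=226
Round 3 (k=29): L=226 R=138
Round 4 (k=9): L=138 R=3
Round 5 (k=35): L=3 R=250
Round 6 (k=26): L=250 R=104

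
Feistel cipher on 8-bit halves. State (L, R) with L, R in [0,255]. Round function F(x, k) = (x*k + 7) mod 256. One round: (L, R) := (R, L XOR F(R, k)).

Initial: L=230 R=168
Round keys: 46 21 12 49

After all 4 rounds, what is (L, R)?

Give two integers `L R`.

Round 1 (k=46): L=168 R=209
Round 2 (k=21): L=209 R=132
Round 3 (k=12): L=132 R=230
Round 4 (k=49): L=230 R=137

Answer: 230 137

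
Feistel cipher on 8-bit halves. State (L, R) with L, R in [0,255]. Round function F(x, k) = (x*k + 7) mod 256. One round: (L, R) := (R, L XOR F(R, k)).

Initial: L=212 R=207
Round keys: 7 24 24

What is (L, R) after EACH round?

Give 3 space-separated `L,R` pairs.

Round 1 (k=7): L=207 R=100
Round 2 (k=24): L=100 R=168
Round 3 (k=24): L=168 R=163

Answer: 207,100 100,168 168,163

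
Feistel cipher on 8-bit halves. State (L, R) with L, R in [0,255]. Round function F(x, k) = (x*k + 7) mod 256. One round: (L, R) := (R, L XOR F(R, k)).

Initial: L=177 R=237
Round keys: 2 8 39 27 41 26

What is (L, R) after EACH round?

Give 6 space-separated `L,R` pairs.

Round 1 (k=2): L=237 R=80
Round 2 (k=8): L=80 R=106
Round 3 (k=39): L=106 R=125
Round 4 (k=27): L=125 R=92
Round 5 (k=41): L=92 R=190
Round 6 (k=26): L=190 R=15

Answer: 237,80 80,106 106,125 125,92 92,190 190,15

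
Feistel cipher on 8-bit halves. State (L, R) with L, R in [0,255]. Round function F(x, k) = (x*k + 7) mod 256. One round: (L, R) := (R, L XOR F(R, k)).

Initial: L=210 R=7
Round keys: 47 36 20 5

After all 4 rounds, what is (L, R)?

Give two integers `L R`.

Round 1 (k=47): L=7 R=130
Round 2 (k=36): L=130 R=72
Round 3 (k=20): L=72 R=37
Round 4 (k=5): L=37 R=136

Answer: 37 136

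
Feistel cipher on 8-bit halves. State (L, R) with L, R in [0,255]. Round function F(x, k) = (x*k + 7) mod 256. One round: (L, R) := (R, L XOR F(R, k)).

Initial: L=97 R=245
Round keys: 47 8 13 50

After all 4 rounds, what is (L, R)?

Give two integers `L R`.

Answer: 138 17

Derivation:
Round 1 (k=47): L=245 R=99
Round 2 (k=8): L=99 R=234
Round 3 (k=13): L=234 R=138
Round 4 (k=50): L=138 R=17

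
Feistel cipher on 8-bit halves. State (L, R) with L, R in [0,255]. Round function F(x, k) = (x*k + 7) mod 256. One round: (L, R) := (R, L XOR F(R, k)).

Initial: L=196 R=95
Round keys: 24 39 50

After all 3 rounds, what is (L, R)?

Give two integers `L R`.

Answer: 203 134

Derivation:
Round 1 (k=24): L=95 R=43
Round 2 (k=39): L=43 R=203
Round 3 (k=50): L=203 R=134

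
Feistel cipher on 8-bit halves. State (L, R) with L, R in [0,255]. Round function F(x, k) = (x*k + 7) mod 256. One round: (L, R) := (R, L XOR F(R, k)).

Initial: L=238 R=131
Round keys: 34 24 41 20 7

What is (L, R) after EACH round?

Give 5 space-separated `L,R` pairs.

Round 1 (k=34): L=131 R=131
Round 2 (k=24): L=131 R=204
Round 3 (k=41): L=204 R=48
Round 4 (k=20): L=48 R=11
Round 5 (k=7): L=11 R=100

Answer: 131,131 131,204 204,48 48,11 11,100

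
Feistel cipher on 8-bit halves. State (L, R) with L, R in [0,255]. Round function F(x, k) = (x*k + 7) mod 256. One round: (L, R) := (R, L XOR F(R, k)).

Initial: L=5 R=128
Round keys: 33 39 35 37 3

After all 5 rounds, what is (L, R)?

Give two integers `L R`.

Answer: 110 117

Derivation:
Round 1 (k=33): L=128 R=130
Round 2 (k=39): L=130 R=85
Round 3 (k=35): L=85 R=36
Round 4 (k=37): L=36 R=110
Round 5 (k=3): L=110 R=117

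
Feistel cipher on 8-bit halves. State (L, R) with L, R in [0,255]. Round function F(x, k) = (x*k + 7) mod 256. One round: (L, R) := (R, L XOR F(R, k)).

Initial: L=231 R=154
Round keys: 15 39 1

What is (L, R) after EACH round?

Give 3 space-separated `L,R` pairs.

Answer: 154,234 234,55 55,212

Derivation:
Round 1 (k=15): L=154 R=234
Round 2 (k=39): L=234 R=55
Round 3 (k=1): L=55 R=212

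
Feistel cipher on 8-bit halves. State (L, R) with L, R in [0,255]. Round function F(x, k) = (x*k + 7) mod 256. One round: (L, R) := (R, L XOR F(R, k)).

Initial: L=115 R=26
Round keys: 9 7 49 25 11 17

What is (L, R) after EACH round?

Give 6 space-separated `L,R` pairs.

Round 1 (k=9): L=26 R=130
Round 2 (k=7): L=130 R=143
Round 3 (k=49): L=143 R=228
Round 4 (k=25): L=228 R=196
Round 5 (k=11): L=196 R=151
Round 6 (k=17): L=151 R=202

Answer: 26,130 130,143 143,228 228,196 196,151 151,202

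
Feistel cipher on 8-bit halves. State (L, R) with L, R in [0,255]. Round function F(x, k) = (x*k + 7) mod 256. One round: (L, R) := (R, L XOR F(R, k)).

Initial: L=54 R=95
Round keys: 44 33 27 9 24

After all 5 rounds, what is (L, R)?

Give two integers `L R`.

Answer: 199 50

Derivation:
Round 1 (k=44): L=95 R=109
Round 2 (k=33): L=109 R=75
Round 3 (k=27): L=75 R=157
Round 4 (k=9): L=157 R=199
Round 5 (k=24): L=199 R=50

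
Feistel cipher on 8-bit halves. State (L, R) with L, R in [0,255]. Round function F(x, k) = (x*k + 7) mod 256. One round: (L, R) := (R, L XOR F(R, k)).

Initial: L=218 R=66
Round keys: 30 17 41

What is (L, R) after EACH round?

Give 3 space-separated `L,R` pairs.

Round 1 (k=30): L=66 R=25
Round 2 (k=17): L=25 R=242
Round 3 (k=41): L=242 R=208

Answer: 66,25 25,242 242,208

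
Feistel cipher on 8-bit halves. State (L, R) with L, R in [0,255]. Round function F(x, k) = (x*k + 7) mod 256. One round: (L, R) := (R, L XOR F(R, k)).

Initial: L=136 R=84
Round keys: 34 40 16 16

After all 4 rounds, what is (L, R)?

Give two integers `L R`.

Round 1 (k=34): L=84 R=167
Round 2 (k=40): L=167 R=75
Round 3 (k=16): L=75 R=16
Round 4 (k=16): L=16 R=76

Answer: 16 76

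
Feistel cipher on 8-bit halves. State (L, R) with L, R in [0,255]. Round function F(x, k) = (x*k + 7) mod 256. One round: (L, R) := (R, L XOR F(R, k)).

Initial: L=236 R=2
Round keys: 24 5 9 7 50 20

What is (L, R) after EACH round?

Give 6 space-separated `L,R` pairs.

Answer: 2,219 219,76 76,104 104,147 147,213 213,56

Derivation:
Round 1 (k=24): L=2 R=219
Round 2 (k=5): L=219 R=76
Round 3 (k=9): L=76 R=104
Round 4 (k=7): L=104 R=147
Round 5 (k=50): L=147 R=213
Round 6 (k=20): L=213 R=56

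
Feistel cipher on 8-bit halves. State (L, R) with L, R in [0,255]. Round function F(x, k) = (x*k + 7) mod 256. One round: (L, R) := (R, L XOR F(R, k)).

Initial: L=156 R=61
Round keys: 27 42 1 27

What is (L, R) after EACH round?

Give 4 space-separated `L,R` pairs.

Round 1 (k=27): L=61 R=234
Round 2 (k=42): L=234 R=86
Round 3 (k=1): L=86 R=183
Round 4 (k=27): L=183 R=2

Answer: 61,234 234,86 86,183 183,2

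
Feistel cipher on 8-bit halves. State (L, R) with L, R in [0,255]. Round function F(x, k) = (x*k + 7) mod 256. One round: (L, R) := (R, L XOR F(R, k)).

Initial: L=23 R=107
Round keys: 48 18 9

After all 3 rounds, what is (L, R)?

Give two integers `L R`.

Answer: 108 211

Derivation:
Round 1 (k=48): L=107 R=0
Round 2 (k=18): L=0 R=108
Round 3 (k=9): L=108 R=211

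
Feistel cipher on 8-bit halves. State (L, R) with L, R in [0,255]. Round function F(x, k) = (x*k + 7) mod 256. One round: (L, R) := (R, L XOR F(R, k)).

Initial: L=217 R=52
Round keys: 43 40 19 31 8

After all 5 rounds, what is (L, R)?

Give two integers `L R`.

Round 1 (k=43): L=52 R=26
Round 2 (k=40): L=26 R=35
Round 3 (k=19): L=35 R=186
Round 4 (k=31): L=186 R=174
Round 5 (k=8): L=174 R=205

Answer: 174 205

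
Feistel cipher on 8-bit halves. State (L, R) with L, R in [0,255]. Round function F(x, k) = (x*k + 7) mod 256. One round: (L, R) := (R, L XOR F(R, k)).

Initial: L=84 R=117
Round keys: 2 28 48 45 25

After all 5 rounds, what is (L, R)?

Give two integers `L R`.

Round 1 (k=2): L=117 R=165
Round 2 (k=28): L=165 R=102
Round 3 (k=48): L=102 R=130
Round 4 (k=45): L=130 R=135
Round 5 (k=25): L=135 R=180

Answer: 135 180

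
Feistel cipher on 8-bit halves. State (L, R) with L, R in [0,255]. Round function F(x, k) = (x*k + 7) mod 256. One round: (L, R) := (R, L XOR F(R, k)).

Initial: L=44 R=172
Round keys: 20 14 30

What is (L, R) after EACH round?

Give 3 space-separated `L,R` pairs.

Answer: 172,91 91,173 173,22

Derivation:
Round 1 (k=20): L=172 R=91
Round 2 (k=14): L=91 R=173
Round 3 (k=30): L=173 R=22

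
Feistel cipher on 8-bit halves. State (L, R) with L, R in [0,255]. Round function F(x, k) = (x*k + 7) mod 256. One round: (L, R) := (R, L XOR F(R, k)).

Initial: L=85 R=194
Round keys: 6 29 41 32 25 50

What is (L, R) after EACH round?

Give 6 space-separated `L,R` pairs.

Answer: 194,198 198,183 183,144 144,176 176,167 167,21

Derivation:
Round 1 (k=6): L=194 R=198
Round 2 (k=29): L=198 R=183
Round 3 (k=41): L=183 R=144
Round 4 (k=32): L=144 R=176
Round 5 (k=25): L=176 R=167
Round 6 (k=50): L=167 R=21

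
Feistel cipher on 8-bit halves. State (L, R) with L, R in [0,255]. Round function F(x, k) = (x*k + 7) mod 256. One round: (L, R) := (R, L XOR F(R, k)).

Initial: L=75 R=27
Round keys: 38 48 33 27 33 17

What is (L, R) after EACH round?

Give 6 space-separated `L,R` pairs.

Round 1 (k=38): L=27 R=66
Round 2 (k=48): L=66 R=124
Round 3 (k=33): L=124 R=65
Round 4 (k=27): L=65 R=158
Round 5 (k=33): L=158 R=36
Round 6 (k=17): L=36 R=245

Answer: 27,66 66,124 124,65 65,158 158,36 36,245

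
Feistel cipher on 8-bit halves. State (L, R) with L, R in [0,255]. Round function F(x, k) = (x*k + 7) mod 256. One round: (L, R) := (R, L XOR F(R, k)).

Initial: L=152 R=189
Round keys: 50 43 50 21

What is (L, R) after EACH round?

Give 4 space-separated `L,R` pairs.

Answer: 189,105 105,23 23,236 236,116

Derivation:
Round 1 (k=50): L=189 R=105
Round 2 (k=43): L=105 R=23
Round 3 (k=50): L=23 R=236
Round 4 (k=21): L=236 R=116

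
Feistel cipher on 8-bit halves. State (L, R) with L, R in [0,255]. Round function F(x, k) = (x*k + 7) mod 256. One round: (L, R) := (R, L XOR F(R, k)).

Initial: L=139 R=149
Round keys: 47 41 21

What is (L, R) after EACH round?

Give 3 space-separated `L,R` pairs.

Answer: 149,233 233,205 205,49

Derivation:
Round 1 (k=47): L=149 R=233
Round 2 (k=41): L=233 R=205
Round 3 (k=21): L=205 R=49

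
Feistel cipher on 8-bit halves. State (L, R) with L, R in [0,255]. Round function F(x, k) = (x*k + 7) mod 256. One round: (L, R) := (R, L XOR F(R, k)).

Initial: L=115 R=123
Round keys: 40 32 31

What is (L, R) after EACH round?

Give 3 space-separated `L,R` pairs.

Answer: 123,76 76,252 252,199

Derivation:
Round 1 (k=40): L=123 R=76
Round 2 (k=32): L=76 R=252
Round 3 (k=31): L=252 R=199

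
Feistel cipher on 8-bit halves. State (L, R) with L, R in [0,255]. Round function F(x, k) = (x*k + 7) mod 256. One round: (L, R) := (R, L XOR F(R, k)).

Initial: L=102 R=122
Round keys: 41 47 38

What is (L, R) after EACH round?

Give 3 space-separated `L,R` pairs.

Answer: 122,247 247,26 26,20

Derivation:
Round 1 (k=41): L=122 R=247
Round 2 (k=47): L=247 R=26
Round 3 (k=38): L=26 R=20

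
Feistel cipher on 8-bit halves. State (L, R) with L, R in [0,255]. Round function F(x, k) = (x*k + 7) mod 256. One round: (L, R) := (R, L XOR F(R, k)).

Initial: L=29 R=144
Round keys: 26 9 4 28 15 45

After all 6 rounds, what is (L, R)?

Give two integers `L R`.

Answer: 116 9

Derivation:
Round 1 (k=26): L=144 R=186
Round 2 (k=9): L=186 R=1
Round 3 (k=4): L=1 R=177
Round 4 (k=28): L=177 R=98
Round 5 (k=15): L=98 R=116
Round 6 (k=45): L=116 R=9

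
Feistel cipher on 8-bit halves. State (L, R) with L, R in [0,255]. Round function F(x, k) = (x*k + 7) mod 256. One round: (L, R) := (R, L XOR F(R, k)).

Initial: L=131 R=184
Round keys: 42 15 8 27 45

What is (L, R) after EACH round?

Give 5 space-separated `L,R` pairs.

Round 1 (k=42): L=184 R=180
Round 2 (k=15): L=180 R=43
Round 3 (k=8): L=43 R=235
Round 4 (k=27): L=235 R=251
Round 5 (k=45): L=251 R=205

Answer: 184,180 180,43 43,235 235,251 251,205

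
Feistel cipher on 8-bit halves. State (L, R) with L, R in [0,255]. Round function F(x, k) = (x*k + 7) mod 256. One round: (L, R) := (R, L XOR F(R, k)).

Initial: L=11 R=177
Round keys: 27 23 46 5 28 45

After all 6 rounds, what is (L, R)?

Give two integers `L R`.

Answer: 151 82

Derivation:
Round 1 (k=27): L=177 R=185
Round 2 (k=23): L=185 R=23
Round 3 (k=46): L=23 R=144
Round 4 (k=5): L=144 R=192
Round 5 (k=28): L=192 R=151
Round 6 (k=45): L=151 R=82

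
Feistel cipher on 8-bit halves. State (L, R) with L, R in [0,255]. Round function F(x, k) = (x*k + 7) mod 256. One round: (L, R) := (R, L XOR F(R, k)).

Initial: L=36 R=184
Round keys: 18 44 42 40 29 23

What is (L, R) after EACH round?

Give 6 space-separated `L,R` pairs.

Answer: 184,211 211,243 243,54 54,132 132,205 205,246

Derivation:
Round 1 (k=18): L=184 R=211
Round 2 (k=44): L=211 R=243
Round 3 (k=42): L=243 R=54
Round 4 (k=40): L=54 R=132
Round 5 (k=29): L=132 R=205
Round 6 (k=23): L=205 R=246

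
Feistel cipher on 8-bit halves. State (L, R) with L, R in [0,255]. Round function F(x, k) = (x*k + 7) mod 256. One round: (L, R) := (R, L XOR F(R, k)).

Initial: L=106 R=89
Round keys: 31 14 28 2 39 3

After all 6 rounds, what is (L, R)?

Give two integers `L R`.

Answer: 15 143

Derivation:
Round 1 (k=31): L=89 R=164
Round 2 (k=14): L=164 R=166
Round 3 (k=28): L=166 R=139
Round 4 (k=2): L=139 R=187
Round 5 (k=39): L=187 R=15
Round 6 (k=3): L=15 R=143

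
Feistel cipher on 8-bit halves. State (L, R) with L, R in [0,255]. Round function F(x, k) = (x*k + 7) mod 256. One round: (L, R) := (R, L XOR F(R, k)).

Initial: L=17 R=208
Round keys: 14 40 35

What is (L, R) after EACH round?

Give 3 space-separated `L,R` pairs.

Round 1 (k=14): L=208 R=118
Round 2 (k=40): L=118 R=167
Round 3 (k=35): L=167 R=170

Answer: 208,118 118,167 167,170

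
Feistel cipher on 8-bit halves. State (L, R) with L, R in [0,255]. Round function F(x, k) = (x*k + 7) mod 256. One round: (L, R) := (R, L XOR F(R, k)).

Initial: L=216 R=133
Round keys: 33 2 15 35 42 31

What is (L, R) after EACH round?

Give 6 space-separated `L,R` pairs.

Round 1 (k=33): L=133 R=244
Round 2 (k=2): L=244 R=106
Round 3 (k=15): L=106 R=201
Round 4 (k=35): L=201 R=232
Round 5 (k=42): L=232 R=222
Round 6 (k=31): L=222 R=1

Answer: 133,244 244,106 106,201 201,232 232,222 222,1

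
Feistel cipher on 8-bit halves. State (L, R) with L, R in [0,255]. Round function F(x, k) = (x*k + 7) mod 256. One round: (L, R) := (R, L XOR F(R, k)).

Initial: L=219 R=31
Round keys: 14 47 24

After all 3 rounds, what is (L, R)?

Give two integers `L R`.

Round 1 (k=14): L=31 R=98
Round 2 (k=47): L=98 R=26
Round 3 (k=24): L=26 R=21

Answer: 26 21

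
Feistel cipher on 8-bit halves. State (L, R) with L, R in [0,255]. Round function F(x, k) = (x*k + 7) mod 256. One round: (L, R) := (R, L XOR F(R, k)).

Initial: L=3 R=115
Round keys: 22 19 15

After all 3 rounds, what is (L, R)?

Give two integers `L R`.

Answer: 22 187

Derivation:
Round 1 (k=22): L=115 R=234
Round 2 (k=19): L=234 R=22
Round 3 (k=15): L=22 R=187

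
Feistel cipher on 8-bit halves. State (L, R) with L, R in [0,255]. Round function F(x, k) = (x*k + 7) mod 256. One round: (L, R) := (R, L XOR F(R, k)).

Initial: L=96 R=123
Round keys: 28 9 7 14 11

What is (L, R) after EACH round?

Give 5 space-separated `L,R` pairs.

Round 1 (k=28): L=123 R=27
Round 2 (k=9): L=27 R=129
Round 3 (k=7): L=129 R=149
Round 4 (k=14): L=149 R=172
Round 5 (k=11): L=172 R=254

Answer: 123,27 27,129 129,149 149,172 172,254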